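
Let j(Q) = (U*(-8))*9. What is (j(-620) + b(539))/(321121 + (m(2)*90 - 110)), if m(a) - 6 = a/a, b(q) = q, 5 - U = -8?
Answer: -397/321641 ≈ -0.0012343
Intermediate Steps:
U = 13 (U = 5 - 1*(-8) = 5 + 8 = 13)
m(a) = 7 (m(a) = 6 + a/a = 6 + 1 = 7)
j(Q) = -936 (j(Q) = (13*(-8))*9 = -104*9 = -936)
(j(-620) + b(539))/(321121 + (m(2)*90 - 110)) = (-936 + 539)/(321121 + (7*90 - 110)) = -397/(321121 + (630 - 110)) = -397/(321121 + 520) = -397/321641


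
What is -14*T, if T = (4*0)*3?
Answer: 0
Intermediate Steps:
T = 0 (T = 0*3 = 0)
-14*T = -14*0 = 0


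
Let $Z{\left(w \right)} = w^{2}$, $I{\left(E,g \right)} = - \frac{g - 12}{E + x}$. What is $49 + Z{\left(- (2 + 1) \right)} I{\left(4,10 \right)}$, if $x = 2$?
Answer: $52$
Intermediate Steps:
$I{\left(E,g \right)} = - \frac{-12 + g}{2 + E}$ ($I{\left(E,g \right)} = - \frac{g - 12}{E + 2} = - \frac{-12 + g}{2 + E}$)
$49 + Z{\left(- (2 + 1) \right)} I{\left(4,10 \right)} = 49 + \left(- (2 + 1)\right)^{2} \frac{12 - 10}{2 + 4} = 49 + \left(\left(-1\right) 3\right)^{2} \frac{12 - 10}{6} = 49 + \left(-3\right)^{2} \cdot \frac{1}{6} \cdot 2 = 49 + 9 \cdot \frac{1}{3} = 49 + 3 = 52$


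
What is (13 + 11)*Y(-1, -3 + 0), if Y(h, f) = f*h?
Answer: 72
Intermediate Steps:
(13 + 11)*Y(-1, -3 + 0) = (13 + 11)*((-3 + 0)*(-1)) = 24*(-3*(-1)) = 24*3 = 72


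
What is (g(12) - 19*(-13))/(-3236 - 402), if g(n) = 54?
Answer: -301/3638 ≈ -0.082738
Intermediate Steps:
(g(12) - 19*(-13))/(-3236 - 402) = (54 - 19*(-13))/(-3236 - 402) = (54 + 247)/(-3638) = 301*(-1/3638) = -301/3638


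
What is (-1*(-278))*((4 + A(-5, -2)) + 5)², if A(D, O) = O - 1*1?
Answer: 10008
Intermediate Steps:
A(D, O) = -1 + O (A(D, O) = O - 1 = -1 + O)
(-1*(-278))*((4 + A(-5, -2)) + 5)² = (-1*(-278))*((4 + (-1 - 2)) + 5)² = 278*((4 - 3) + 5)² = 278*(1 + 5)² = 278*6² = 278*36 = 10008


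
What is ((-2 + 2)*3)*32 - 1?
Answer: -1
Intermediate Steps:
((-2 + 2)*3)*32 - 1 = (0*3)*32 - 1 = 0*32 - 1 = 0 - 1 = -1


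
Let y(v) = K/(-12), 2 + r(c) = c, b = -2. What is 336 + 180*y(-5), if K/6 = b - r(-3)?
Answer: 66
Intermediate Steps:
r(c) = -2 + c
K = 18 (K = 6*(-2 - (-2 - 3)) = 6*(-2 - 1*(-5)) = 6*(-2 + 5) = 6*3 = 18)
y(v) = -3/2 (y(v) = 18/(-12) = 18*(-1/12) = -3/2)
336 + 180*y(-5) = 336 + 180*(-3/2) = 336 - 270 = 66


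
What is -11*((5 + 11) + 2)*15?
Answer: -2970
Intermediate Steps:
-11*((5 + 11) + 2)*15 = -11*(16 + 2)*15 = -11*18*15 = -198*15 = -2970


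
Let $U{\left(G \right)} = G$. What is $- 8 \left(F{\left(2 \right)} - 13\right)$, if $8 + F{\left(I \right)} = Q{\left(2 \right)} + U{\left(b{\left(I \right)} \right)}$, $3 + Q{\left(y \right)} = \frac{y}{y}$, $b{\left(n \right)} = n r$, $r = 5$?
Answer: $104$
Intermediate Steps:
$b{\left(n \right)} = 5 n$ ($b{\left(n \right)} = n 5 = 5 n$)
$Q{\left(y \right)} = -2$ ($Q{\left(y \right)} = -3 + \frac{y}{y} = -3 + 1 = -2$)
$F{\left(I \right)} = -10 + 5 I$ ($F{\left(I \right)} = -8 + \left(-2 + 5 I\right) = -10 + 5 I$)
$- 8 \left(F{\left(2 \right)} - 13\right) = - 8 \left(\left(-10 + 5 \cdot 2\right) - 13\right) = - 8 \left(\left(-10 + 10\right) - 13\right) = - 8 \left(0 - 13\right) = \left(-8\right) \left(-13\right) = 104$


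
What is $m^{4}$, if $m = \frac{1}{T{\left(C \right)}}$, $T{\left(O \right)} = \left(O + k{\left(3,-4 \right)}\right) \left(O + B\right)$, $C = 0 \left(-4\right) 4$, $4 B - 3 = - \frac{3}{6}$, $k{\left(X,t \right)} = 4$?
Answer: $\frac{16}{625} \approx 0.0256$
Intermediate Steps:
$B = \frac{5}{8}$ ($B = \frac{3}{4} + \frac{\left(-3\right) \frac{1}{6}}{4} = \frac{3}{4} + \frac{1}{4} \left(- \frac{1}{2}\right) = \frac{3}{4} - \frac{1}{8} = \frac{5}{8} \approx 0.625$)
$C = 0$ ($C = 0 \cdot 4 = 0$)
$T{\left(O \right)} = \left(4 + O\right) \left(\frac{5}{8} + O\right)$ ($T{\left(O \right)} = \left(O + 4\right) \left(O + \frac{5}{8}\right) = \left(4 + O\right) \left(\frac{5}{8} + O\right)$)
$m = \frac{2}{5}$ ($m = \frac{1}{\frac{5}{2} + 0^{2} + \frac{37}{8} \cdot 0} = \frac{1}{\frac{5}{2} + 0 + 0} = \frac{1}{\frac{5}{2}} = \frac{2}{5} \approx 0.4$)
$m^{4} = \left(\frac{2}{5}\right)^{4} = \frac{16}{625}$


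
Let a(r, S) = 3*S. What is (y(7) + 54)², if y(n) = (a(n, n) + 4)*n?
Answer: 52441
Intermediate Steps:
y(n) = n*(4 + 3*n) (y(n) = (3*n + 4)*n = (4 + 3*n)*n = n*(4 + 3*n))
(y(7) + 54)² = (7*(4 + 3*7) + 54)² = (7*(4 + 21) + 54)² = (7*25 + 54)² = (175 + 54)² = 229² = 52441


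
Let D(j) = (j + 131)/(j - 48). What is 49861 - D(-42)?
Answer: 4487579/90 ≈ 49862.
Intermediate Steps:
D(j) = (131 + j)/(-48 + j)
49861 - D(-42) = 49861 - (131 - 42)/(-48 - 42) = 49861 - 89/(-90) = 49861 - (-1)*89/90 = 49861 - 1*(-89/90) = 49861 + 89/90 = 4487579/90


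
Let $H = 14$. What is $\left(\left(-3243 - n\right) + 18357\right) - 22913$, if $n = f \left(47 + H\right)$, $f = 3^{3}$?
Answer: $-9446$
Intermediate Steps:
$f = 27$
$n = 1647$ ($n = 27 \left(47 + 14\right) = 27 \cdot 61 = 1647$)
$\left(\left(-3243 - n\right) + 18357\right) - 22913 = \left(\left(-3243 - 1647\right) + 18357\right) - 22913 = \left(-4890 + 18357\right) - 22913 = 13467 - 22913 = -9446$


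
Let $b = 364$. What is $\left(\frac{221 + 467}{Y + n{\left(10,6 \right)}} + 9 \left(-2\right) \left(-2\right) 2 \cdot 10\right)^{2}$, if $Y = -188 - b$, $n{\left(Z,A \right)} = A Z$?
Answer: $\frac{7812438544}{15129} \approx 5.1639 \cdot 10^{5}$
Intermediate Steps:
$Y = -552$ ($Y = -188 - 364 = -552$)
$\left(\frac{221 + 467}{Y + n{\left(10,6 \right)}} + 9 \left(-2\right) \left(-2\right) 2 \cdot 10\right)^{2} = \left(\frac{221 + 467}{-552 + 6 \cdot 10} + 9 \left(-2\right) \left(-2\right) 2 \cdot 10\right)^{2} = \left(\frac{688}{-552 + 60} + 9 \cdot 4 \cdot 2 \cdot 10\right)^{2} = \left(\frac{688}{-492} + 9 \cdot 8 \cdot 10\right)^{2} = \left(688 \left(- \frac{1}{492}\right) + 72 \cdot 10\right)^{2} = \left(- \frac{172}{123} + 720\right)^{2} = \left(\frac{88388}{123}\right)^{2} = \frac{7812438544}{15129}$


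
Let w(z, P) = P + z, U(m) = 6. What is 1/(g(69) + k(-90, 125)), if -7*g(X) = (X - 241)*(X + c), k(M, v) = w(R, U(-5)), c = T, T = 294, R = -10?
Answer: 7/62408 ≈ 0.00011217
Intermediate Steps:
c = 294
k(M, v) = -4 (k(M, v) = 6 - 10 = -4)
g(X) = -(-241 + X)*(294 + X)/7 (g(X) = -(X - 241)*(X + 294)/7 = -(-241 + X)*(294 + X)/7)
1/(g(69) + k(-90, 125)) = 1/((10122 - 53/7*69 - ⅐*69²) - 4) = 1/((10122 - 3657/7 - ⅐*4761) - 4) = 1/((10122 - 3657/7 - 4761/7) - 4) = 1/(62436/7 - 4) = 1/(62408/7) = 7/62408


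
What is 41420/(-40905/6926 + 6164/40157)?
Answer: -11520036162440/1599930221 ≈ -7200.3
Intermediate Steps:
41420/(-40905/6926 + 6164/40157) = 41420/(-1599930221/278127382) = 41420*(-278127382/1599930221) = -11520036162440/1599930221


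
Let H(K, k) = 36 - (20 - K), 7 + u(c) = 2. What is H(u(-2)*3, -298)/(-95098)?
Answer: -1/95098 ≈ -1.0515e-5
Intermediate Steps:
u(c) = -5 (u(c) = -7 + 2 = -5)
H(K, k) = 16 + K (H(K, k) = 36 + (-20 + K) = 16 + K)
H(u(-2)*3, -298)/(-95098) = (16 - 5*3)/(-95098) = (16 - 15)*(-1/95098) = 1*(-1/95098) = -1/95098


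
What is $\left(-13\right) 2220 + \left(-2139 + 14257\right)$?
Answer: $-16742$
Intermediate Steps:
$\left(-13\right) 2220 + \left(-2139 + 14257\right) = -28860 + 12118 = -16742$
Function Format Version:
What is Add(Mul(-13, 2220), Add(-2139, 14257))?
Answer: -16742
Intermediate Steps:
Add(Mul(-13, 2220), Add(-2139, 14257)) = Add(-28860, 12118) = -16742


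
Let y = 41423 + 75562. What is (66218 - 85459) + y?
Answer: 97744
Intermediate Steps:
y = 116985
(66218 - 85459) + y = (66218 - 85459) + 116985 = -19241 + 116985 = 97744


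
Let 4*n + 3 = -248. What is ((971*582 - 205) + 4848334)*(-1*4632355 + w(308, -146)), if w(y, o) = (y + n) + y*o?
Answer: -101272783229061/4 ≈ -2.5318e+13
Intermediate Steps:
n = -251/4 (n = -¾ + (¼)*(-248) = -¾ - 62 = -251/4 ≈ -62.750)
w(y, o) = -251/4 + y + o*y (w(y, o) = (y - 251/4) + y*o = (-251/4 + y) + o*y = -251/4 + y + o*y)
((971*582 - 205) + 4848334)*(-1*4632355 + w(308, -146)) = ((971*582 - 205) + 4848334)*(-1*4632355 + (-251/4 + 308 - 146*308)) = ((565122 - 205) + 4848334)*(-4632355 + (-251/4 + 308 - 44968)) = (564917 + 4848334)*(-4632355 - 178891/4) = 5413251*(-18708311/4) = -101272783229061/4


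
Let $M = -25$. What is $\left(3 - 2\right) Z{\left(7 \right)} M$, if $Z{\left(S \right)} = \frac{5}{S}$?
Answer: $- \frac{125}{7} \approx -17.857$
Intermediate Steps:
$\left(3 - 2\right) Z{\left(7 \right)} M = \left(3 - 2\right) \frac{5}{7} \left(-25\right) = \left(3 - 2\right) 5 \cdot \frac{1}{7} \left(-25\right) = 1 \cdot \frac{5}{7} \left(-25\right) = \frac{5}{7} \left(-25\right) = - \frac{125}{7}$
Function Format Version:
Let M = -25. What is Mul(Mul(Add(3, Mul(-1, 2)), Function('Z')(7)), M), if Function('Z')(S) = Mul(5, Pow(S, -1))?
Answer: Rational(-125, 7) ≈ -17.857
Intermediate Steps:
Mul(Mul(Add(3, Mul(-1, 2)), Function('Z')(7)), M) = Mul(Mul(Add(3, Mul(-1, 2)), Mul(5, Pow(7, -1))), -25) = Mul(Mul(Add(3, -2), Mul(5, Rational(1, 7))), -25) = Mul(Mul(1, Rational(5, 7)), -25) = Mul(Rational(5, 7), -25) = Rational(-125, 7)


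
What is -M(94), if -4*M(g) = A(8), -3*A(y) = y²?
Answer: -16/3 ≈ -5.3333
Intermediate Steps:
A(y) = -y²/3
M(g) = 16/3 (M(g) = -(-1)*8²/12 = -(-1)*64/12 = -¼*(-64/3) = 16/3)
-M(94) = -1*16/3 = -16/3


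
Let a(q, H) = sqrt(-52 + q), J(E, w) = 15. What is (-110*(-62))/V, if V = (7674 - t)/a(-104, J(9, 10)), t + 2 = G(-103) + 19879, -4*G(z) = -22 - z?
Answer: -54560*I*sqrt(39)/48731 ≈ -6.992*I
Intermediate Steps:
G(z) = 11/2 + z/4 (G(z) = -(-22 - z)/4 = 11/2 + z/4)
t = 79427/4 (t = -2 + ((11/2 + (1/4)*(-103)) + 19879) = -2 + ((11/2 - 103/4) + 19879) = -2 + (-81/4 + 19879) = -2 + 79435/4 = 79427/4 ≈ 19857.)
V = 48731*I*sqrt(39)/312 (V = (7674 - 1*79427/4)/(sqrt(-52 - 104)) = (7674 - 79427/4)/(sqrt(-156)) = -48731*(-I*sqrt(39)/78)/4 = -(-48731)*I*sqrt(39)/312 = 48731*I*sqrt(39)/312 ≈ 975.4*I)
(-110*(-62))/V = (-110*(-62))/((48731*I*sqrt(39)/312)) = 6820*(-8*I*sqrt(39)/48731) = -54560*I*sqrt(39)/48731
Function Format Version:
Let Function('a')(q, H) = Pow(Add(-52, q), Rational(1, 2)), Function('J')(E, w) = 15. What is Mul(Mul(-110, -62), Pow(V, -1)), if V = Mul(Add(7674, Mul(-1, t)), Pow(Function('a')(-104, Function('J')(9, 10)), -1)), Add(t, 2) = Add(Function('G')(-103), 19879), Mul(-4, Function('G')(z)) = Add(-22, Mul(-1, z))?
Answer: Mul(Rational(-54560, 48731), I, Pow(39, Rational(1, 2))) ≈ Mul(-6.9920, I)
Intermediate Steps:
Function('G')(z) = Add(Rational(11, 2), Mul(Rational(1, 4), z)) (Function('G')(z) = Mul(Rational(-1, 4), Add(-22, Mul(-1, z))) = Add(Rational(11, 2), Mul(Rational(1, 4), z)))
t = Rational(79427, 4) (t = Add(-2, Add(Add(Rational(11, 2), Mul(Rational(1, 4), -103)), 19879)) = Add(-2, Add(Add(Rational(11, 2), Rational(-103, 4)), 19879)) = Add(-2, Add(Rational(-81, 4), 19879)) = Add(-2, Rational(79435, 4)) = Rational(79427, 4) ≈ 19857.)
V = Mul(Rational(48731, 312), I, Pow(39, Rational(1, 2))) (V = Mul(Add(7674, Mul(-1, Rational(79427, 4))), Pow(Pow(Add(-52, -104), Rational(1, 2)), -1)) = Mul(Add(7674, Rational(-79427, 4)), Pow(Pow(-156, Rational(1, 2)), -1)) = Mul(Rational(-48731, 4), Pow(Mul(2, I, Pow(39, Rational(1, 2))), -1)) = Mul(Rational(-48731, 4), Mul(Rational(-1, 78), I, Pow(39, Rational(1, 2)))) = Mul(Rational(48731, 312), I, Pow(39, Rational(1, 2))) ≈ Mul(975.40, I))
Mul(Mul(-110, -62), Pow(V, -1)) = Mul(Mul(-110, -62), Pow(Mul(Rational(48731, 312), I, Pow(39, Rational(1, 2))), -1)) = Mul(6820, Mul(Rational(-8, 48731), I, Pow(39, Rational(1, 2)))) = Mul(Rational(-54560, 48731), I, Pow(39, Rational(1, 2)))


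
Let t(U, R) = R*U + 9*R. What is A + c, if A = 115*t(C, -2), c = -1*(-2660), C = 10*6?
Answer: -13210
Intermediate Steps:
C = 60
t(U, R) = 9*R + R*U
c = 2660
A = -15870 (A = 115*(-2*(9 + 60)) = 115*(-2*69) = 115*(-138) = -15870)
A + c = -15870 + 2660 = -13210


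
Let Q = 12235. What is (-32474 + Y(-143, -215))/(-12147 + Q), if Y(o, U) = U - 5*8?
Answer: -32729/88 ≈ -371.92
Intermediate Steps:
Y(o, U) = -40 + U (Y(o, U) = U - 40 = -40 + U)
(-32474 + Y(-143, -215))/(-12147 + Q) = (-32474 + (-40 - 215))/(-12147 + 12235) = (-32474 - 255)/88 = -32729*1/88 = -32729/88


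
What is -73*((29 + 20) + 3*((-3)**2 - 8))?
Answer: -3796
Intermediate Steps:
-73*((29 + 20) + 3*((-3)**2 - 8)) = -73*(49 + 3*(9 - 8)) = -73*(49 + 3*1) = -73*(49 + 3) = -73*52 = -3796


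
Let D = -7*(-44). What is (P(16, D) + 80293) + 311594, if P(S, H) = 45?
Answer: 391932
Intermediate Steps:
D = 308
(P(16, D) + 80293) + 311594 = (45 + 80293) + 311594 = 80338 + 311594 = 391932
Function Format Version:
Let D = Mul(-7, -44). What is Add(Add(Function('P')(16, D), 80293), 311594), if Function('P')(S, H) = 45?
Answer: 391932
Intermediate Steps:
D = 308
Add(Add(Function('P')(16, D), 80293), 311594) = Add(Add(45, 80293), 311594) = Add(80338, 311594) = 391932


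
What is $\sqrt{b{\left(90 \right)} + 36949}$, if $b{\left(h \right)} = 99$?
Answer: $2 \sqrt{9262} \approx 192.48$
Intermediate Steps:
$\sqrt{b{\left(90 \right)} + 36949} = \sqrt{99 + 36949} = \sqrt{37048} = 2 \sqrt{9262}$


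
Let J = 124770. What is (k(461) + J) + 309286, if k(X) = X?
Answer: 434517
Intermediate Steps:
(k(461) + J) + 309286 = (461 + 124770) + 309286 = 125231 + 309286 = 434517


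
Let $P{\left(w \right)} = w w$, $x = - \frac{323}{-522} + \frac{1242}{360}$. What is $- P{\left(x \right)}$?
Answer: $- \frac{451095121}{27248400} \approx -16.555$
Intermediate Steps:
$x = \frac{21239}{5220}$ ($x = \left(-323\right) \left(- \frac{1}{522}\right) + 1242 \cdot \frac{1}{360} = \frac{323}{522} + \frac{69}{20} = \frac{21239}{5220} \approx 4.0688$)
$P{\left(w \right)} = w^{2}$
$- P{\left(x \right)} = - \left(\frac{21239}{5220}\right)^{2} = \left(-1\right) \frac{451095121}{27248400} = - \frac{451095121}{27248400}$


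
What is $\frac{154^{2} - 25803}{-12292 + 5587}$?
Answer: $\frac{2087}{6705} \approx 0.31126$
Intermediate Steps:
$\frac{154^{2} - 25803}{-12292 + 5587} = \frac{23716 - 25803}{-6705} = \left(-2087\right) \left(- \frac{1}{6705}\right) = \frac{2087}{6705}$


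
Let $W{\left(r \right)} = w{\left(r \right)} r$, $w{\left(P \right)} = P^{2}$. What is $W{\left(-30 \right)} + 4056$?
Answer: $-22944$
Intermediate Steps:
$W{\left(r \right)} = r^{3}$ ($W{\left(r \right)} = r^{2} r = r^{3}$)
$W{\left(-30 \right)} + 4056 = \left(-30\right)^{3} + 4056 = -27000 + 4056 = -22944$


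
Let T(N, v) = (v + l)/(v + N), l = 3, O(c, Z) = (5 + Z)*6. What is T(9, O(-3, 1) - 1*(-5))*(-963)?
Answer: -21186/25 ≈ -847.44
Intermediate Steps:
O(c, Z) = 30 + 6*Z
T(N, v) = (3 + v)/(N + v) (T(N, v) = (v + 3)/(v + N) = (3 + v)/(N + v))
T(9, O(-3, 1) - 1*(-5))*(-963) = ((3 + ((30 + 6*1) - 1*(-5)))/(9 + ((30 + 6*1) - 1*(-5))))*(-963) = ((3 + ((30 + 6) + 5))/(9 + ((30 + 6) + 5)))*(-963) = ((3 + (36 + 5))/(9 + (36 + 5)))*(-963) = ((3 + 41)/(9 + 41))*(-963) = (44/50)*(-963) = ((1/50)*44)*(-963) = (22/25)*(-963) = -21186/25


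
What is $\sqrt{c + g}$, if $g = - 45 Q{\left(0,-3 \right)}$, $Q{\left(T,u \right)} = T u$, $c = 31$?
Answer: $\sqrt{31} \approx 5.5678$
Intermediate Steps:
$g = 0$ ($g = - 45 \cdot 0 \left(-3\right) = \left(-45\right) 0 = 0$)
$\sqrt{c + g} = \sqrt{31 + 0} = \sqrt{31}$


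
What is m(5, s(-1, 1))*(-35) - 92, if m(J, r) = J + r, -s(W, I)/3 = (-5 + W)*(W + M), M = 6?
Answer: -3417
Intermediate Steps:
s(W, I) = -3*(-5 + W)*(6 + W) (s(W, I) = -3*(-5 + W)*(W + 6) = -3*(-5 + W)*(6 + W))
m(5, s(-1, 1))*(-35) - 92 = (5 + (90 - 3*(-1) - 3*(-1)**2))*(-35) - 92 = (5 + (90 + 3 - 3*1))*(-35) - 92 = (5 + (90 + 3 - 3))*(-35) - 92 = (5 + 90)*(-35) - 92 = 95*(-35) - 92 = -3325 - 92 = -3417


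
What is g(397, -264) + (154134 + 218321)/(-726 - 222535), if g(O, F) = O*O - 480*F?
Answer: 63479204414/223261 ≈ 2.8433e+5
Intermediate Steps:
g(O, F) = O² - 480*F
g(397, -264) + (154134 + 218321)/(-726 - 222535) = (397² - 480*(-264)) + (154134 + 218321)/(-726 - 222535) = (157609 + 126720) + 372455/(-223261) = 284329 + 372455*(-1/223261) = 284329 - 372455/223261 = 63479204414/223261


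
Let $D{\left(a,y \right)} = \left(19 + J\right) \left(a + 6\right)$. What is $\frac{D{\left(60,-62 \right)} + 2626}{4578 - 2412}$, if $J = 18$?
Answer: $\frac{2534}{1083} \approx 2.3398$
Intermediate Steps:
$D{\left(a,y \right)} = 222 + 37 a$ ($D{\left(a,y \right)} = \left(19 + 18\right) \left(a + 6\right) = 37 \left(6 + a\right) = 222 + 37 a$)
$\frac{D{\left(60,-62 \right)} + 2626}{4578 - 2412} = \frac{\left(222 + 37 \cdot 60\right) + 2626}{4578 - 2412} = \frac{\left(222 + 2220\right) + 2626}{2166} = \left(2442 + 2626\right) \frac{1}{2166} = 5068 \cdot \frac{1}{2166} = \frac{2534}{1083}$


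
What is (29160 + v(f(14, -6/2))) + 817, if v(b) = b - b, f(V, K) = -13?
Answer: 29977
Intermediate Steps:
v(b) = 0
(29160 + v(f(14, -6/2))) + 817 = (29160 + 0) + 817 = 29160 + 817 = 29977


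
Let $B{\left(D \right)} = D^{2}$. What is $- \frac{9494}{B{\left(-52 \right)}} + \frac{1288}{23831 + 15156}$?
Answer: $- \frac{14102301}{4054648} \approx -3.4781$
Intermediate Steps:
$- \frac{9494}{B{\left(-52 \right)}} + \frac{1288}{23831 + 15156} = - \frac{9494}{\left(-52\right)^{2}} + \frac{1288}{23831 + 15156} = - \frac{9494}{2704} + \frac{1288}{38987} = \left(-9494\right) \frac{1}{2704} + 1288 \cdot \frac{1}{38987} = - \frac{4747}{1352} + \frac{1288}{38987} = - \frac{14102301}{4054648}$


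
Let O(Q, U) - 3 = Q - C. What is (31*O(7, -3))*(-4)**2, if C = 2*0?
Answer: 4960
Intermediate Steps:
C = 0
O(Q, U) = 3 + Q (O(Q, U) = 3 + (Q - 1*0) = 3 + (Q + 0) = 3 + Q)
(31*O(7, -3))*(-4)**2 = (31*(3 + 7))*(-4)**2 = (31*10)*16 = 310*16 = 4960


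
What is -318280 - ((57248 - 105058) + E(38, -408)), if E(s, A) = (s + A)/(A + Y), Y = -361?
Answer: -207991800/769 ≈ -2.7047e+5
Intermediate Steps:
E(s, A) = (A + s)/(-361 + A) (E(s, A) = (s + A)/(A - 361) = (A + s)/(-361 + A))
-318280 - ((57248 - 105058) + E(38, -408)) = -318280 - ((57248 - 105058) + (-408 + 38)/(-361 - 408)) = -318280 - (-47810 - 370/(-769)) = -318280 - (-47810 - 1/769*(-370)) = -318280 - (-47810 + 370/769) = -318280 - 1*(-36765520/769) = -318280 + 36765520/769 = -207991800/769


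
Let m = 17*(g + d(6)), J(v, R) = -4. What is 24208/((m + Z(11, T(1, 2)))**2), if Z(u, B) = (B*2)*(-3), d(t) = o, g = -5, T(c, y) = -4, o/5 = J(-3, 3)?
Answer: 24208/160801 ≈ 0.15055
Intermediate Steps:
o = -20 (o = 5*(-4) = -20)
d(t) = -20
m = -425 (m = 17*(-5 - 20) = 17*(-25) = -425)
Z(u, B) = -6*B (Z(u, B) = (2*B)*(-3) = -6*B)
24208/((m + Z(11, T(1, 2)))**2) = 24208/((-425 - 6*(-4))**2) = 24208/((-425 + 24)**2) = 24208/((-401)**2) = 24208/160801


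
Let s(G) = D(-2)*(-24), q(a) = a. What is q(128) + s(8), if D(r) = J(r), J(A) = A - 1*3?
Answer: 248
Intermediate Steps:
J(A) = -3 + A (J(A) = A - 3 = -3 + A)
D(r) = -3 + r
s(G) = 120 (s(G) = (-3 - 2)*(-24) = -5*(-24) = 120)
q(128) + s(8) = 128 + 120 = 248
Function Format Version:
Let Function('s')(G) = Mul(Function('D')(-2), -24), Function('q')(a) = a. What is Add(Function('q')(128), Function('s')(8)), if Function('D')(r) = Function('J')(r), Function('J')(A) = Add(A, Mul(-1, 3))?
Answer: 248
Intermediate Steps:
Function('J')(A) = Add(-3, A) (Function('J')(A) = Add(A, -3) = Add(-3, A))
Function('D')(r) = Add(-3, r)
Function('s')(G) = 120 (Function('s')(G) = Mul(Add(-3, -2), -24) = Mul(-5, -24) = 120)
Add(Function('q')(128), Function('s')(8)) = Add(128, 120) = 248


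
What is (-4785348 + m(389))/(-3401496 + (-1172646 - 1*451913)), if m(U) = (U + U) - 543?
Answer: 4785113/5026055 ≈ 0.95206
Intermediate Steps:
m(U) = -543 + 2*U (m(U) = 2*U - 543 = -543 + 2*U)
(-4785348 + m(389))/(-3401496 + (-1172646 - 1*451913)) = (-4785348 + (-543 + 2*389))/(-3401496 + (-1172646 - 1*451913)) = (-4785348 + (-543 + 778))/(-3401496 + (-1172646 - 451913)) = (-4785348 + 235)/(-3401496 - 1624559) = -4785113/(-5026055) = -4785113*(-1/5026055) = 4785113/5026055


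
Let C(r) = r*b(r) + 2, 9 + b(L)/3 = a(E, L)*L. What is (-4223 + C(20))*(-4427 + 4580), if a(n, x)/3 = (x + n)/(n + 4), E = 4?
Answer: 923967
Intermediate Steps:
a(n, x) = 3*(n + x)/(4 + n) (a(n, x) = 3*((x + n)/(n + 4)) = 3*((n + x)/(4 + n)) = 3*(n + x)/(4 + n))
b(L) = -27 + 3*L*(3/2 + 3*L/8) (b(L) = -27 + 3*((3*(4 + L)/(4 + 4))*L) = -27 + 3*((3*(4 + L)/8)*L) = -27 + 3*((3*(⅛)*(4 + L))*L) = -27 + 3*((3/2 + 3*L/8)*L) = -27 + 3*(L*(3/2 + 3*L/8)) = -27 + 3*L*(3/2 + 3*L/8))
C(r) = 2 + r*(-27 + 9*r*(4 + r)/8) (C(r) = r*(-27 + 9*r*(4 + r)/8) + 2 = 2 + r*(-27 + 9*r*(4 + r)/8))
(-4223 + C(20))*(-4427 + 4580) = (-4223 + (2 + (9/8)*20*(-24 + 20*(4 + 20))))*(-4427 + 4580) = (-4223 + (2 + (9/8)*20*(-24 + 20*24)))*153 = (-4223 + (2 + (9/8)*20*(-24 + 480)))*153 = (-4223 + (2 + (9/8)*20*456))*153 = (-4223 + (2 + 10260))*153 = (-4223 + 10262)*153 = 6039*153 = 923967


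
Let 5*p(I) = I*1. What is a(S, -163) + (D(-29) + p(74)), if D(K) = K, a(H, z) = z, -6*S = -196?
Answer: -886/5 ≈ -177.20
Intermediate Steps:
S = 98/3 (S = -⅙*(-196) = 98/3 ≈ 32.667)
p(I) = I/5 (p(I) = (I*1)/5 = I/5)
a(S, -163) + (D(-29) + p(74)) = -163 + (-29 + (⅕)*74) = -163 + (-29 + 74/5) = -163 - 71/5 = -886/5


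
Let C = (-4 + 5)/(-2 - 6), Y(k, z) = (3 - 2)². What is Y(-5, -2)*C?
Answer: -⅛ ≈ -0.12500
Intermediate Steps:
Y(k, z) = 1 (Y(k, z) = 1² = 1)
C = -⅛ (C = 1/(-8) = 1*(-⅛) = -⅛ ≈ -0.12500)
Y(-5, -2)*C = 1*(-⅛) = -⅛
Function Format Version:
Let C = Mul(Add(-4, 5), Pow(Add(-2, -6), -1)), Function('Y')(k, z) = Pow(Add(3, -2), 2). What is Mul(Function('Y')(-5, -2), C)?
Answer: Rational(-1, 8) ≈ -0.12500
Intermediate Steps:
Function('Y')(k, z) = 1 (Function('Y')(k, z) = Pow(1, 2) = 1)
C = Rational(-1, 8) (C = Mul(1, Pow(-8, -1)) = Mul(1, Rational(-1, 8)) = Rational(-1, 8) ≈ -0.12500)
Mul(Function('Y')(-5, -2), C) = Mul(1, Rational(-1, 8)) = Rational(-1, 8)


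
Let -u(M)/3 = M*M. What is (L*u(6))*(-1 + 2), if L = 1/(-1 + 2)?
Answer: -108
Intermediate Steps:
L = 1 (L = 1/1 = 1)
u(M) = -3*M**2 (u(M) = -3*M*M = -3*M**2)
(L*u(6))*(-1 + 2) = (1*(-3*6**2))*(-1 + 2) = (1*(-3*36))*1 = (1*(-108))*1 = -108*1 = -108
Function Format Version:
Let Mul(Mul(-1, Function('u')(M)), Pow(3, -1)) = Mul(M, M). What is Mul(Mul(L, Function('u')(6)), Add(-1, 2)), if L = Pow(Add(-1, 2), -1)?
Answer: -108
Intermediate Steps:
L = 1 (L = Pow(1, -1) = 1)
Function('u')(M) = Mul(-3, Pow(M, 2)) (Function('u')(M) = Mul(-3, Mul(M, M)) = Mul(-3, Pow(M, 2)))
Mul(Mul(L, Function('u')(6)), Add(-1, 2)) = Mul(Mul(1, Mul(-3, Pow(6, 2))), Add(-1, 2)) = Mul(Mul(1, Mul(-3, 36)), 1) = Mul(Mul(1, -108), 1) = Mul(-108, 1) = -108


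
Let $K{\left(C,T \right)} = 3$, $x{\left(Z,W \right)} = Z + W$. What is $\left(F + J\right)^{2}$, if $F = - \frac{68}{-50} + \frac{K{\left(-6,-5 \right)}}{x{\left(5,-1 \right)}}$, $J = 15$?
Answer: $\frac{2927521}{10000} \approx 292.75$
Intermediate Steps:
$x{\left(Z,W \right)} = W + Z$
$F = \frac{211}{100}$ ($F = - \frac{68}{-50} + \frac{3}{-1 + 5} = \left(-68\right) \left(- \frac{1}{50}\right) + \frac{3}{4} = \frac{34}{25} + 3 \cdot \frac{1}{4} = \frac{34}{25} + \frac{3}{4} = \frac{211}{100} \approx 2.11$)
$\left(F + J\right)^{2} = \left(\frac{211}{100} + 15\right)^{2} = \left(\frac{1711}{100}\right)^{2} = \frac{2927521}{10000}$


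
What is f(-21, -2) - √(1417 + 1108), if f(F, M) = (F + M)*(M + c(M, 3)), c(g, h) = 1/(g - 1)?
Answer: 161/3 - 5*√101 ≈ 3.4173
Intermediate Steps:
c(g, h) = 1/(-1 + g)
f(F, M) = (F + M)*(M + 1/(-1 + M))
f(-21, -2) - √(1417 + 1108) = (-21 - 2 - 2*(-1 - 2)*(-21 - 2))/(-1 - 2) - √(1417 + 1108) = (-21 - 2 - 2*(-3)*(-23))/(-3) - √2525 = -(-21 - 2 - 138)/3 - 5*√101 = -⅓*(-161) - 5*√101 = 161/3 - 5*√101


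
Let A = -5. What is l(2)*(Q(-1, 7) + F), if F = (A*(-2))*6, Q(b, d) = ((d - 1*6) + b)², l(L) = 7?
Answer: 420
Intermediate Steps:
Q(b, d) = (-6 + b + d)² (Q(b, d) = ((d - 6) + b)² = ((-6 + d) + b)² = (-6 + b + d)²)
F = 60 (F = -5*(-2)*6 = 10*6 = 60)
l(2)*(Q(-1, 7) + F) = 7*((-6 - 1 + 7)² + 60) = 7*(0² + 60) = 7*(0 + 60) = 7*60 = 420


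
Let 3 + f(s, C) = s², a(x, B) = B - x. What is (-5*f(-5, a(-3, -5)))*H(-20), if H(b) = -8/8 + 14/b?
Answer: 187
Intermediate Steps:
H(b) = -1 + 14/b (H(b) = -8*⅛ + 14/b = -1 + 14/b)
f(s, C) = -3 + s²
(-5*f(-5, a(-3, -5)))*H(-20) = (-5*(-3 + (-5)²))*((14 - 1*(-20))/(-20)) = (-5*(-3 + 25))*(-(14 + 20)/20) = (-5*22)*(-1/20*34) = -110*(-17/10) = 187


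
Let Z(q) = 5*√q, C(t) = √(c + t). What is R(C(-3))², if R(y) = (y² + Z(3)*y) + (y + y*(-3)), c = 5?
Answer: 2*(-2 + √2 + 5*√3)² ≈ 130.39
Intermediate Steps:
C(t) = √(5 + t)
R(y) = y² - 2*y + 5*y*√3 (R(y) = (y² + (5*√3)*y) + (y + y*(-3)) = (y² + 5*y*√3) + (y - 3*y) = (y² + 5*y*√3) - 2*y = y² - 2*y + 5*y*√3)
R(C(-3))² = (√(5 - 3)*(-2 + √(5 - 3) + 5*√3))² = (√2*(-2 + √2 + 5*√3))² = 2*(-2 + √2 + 5*√3)²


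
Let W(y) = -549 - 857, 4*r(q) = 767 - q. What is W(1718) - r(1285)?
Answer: -2553/2 ≈ -1276.5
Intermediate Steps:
r(q) = 767/4 - q/4 (r(q) = (767 - q)/4 = 767/4 - q/4)
W(y) = -1406
W(1718) - r(1285) = -1406 - (767/4 - ¼*1285) = -1406 - (767/4 - 1285/4) = -1406 - 1*(-259/2) = -1406 + 259/2 = -2553/2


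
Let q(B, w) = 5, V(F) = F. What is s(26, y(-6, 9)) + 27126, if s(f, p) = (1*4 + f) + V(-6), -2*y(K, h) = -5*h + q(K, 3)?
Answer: 27150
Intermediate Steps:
y(K, h) = -5/2 + 5*h/2 (y(K, h) = -(-5*h + 5)/2 = -(5 - 5*h)/2 = -5/2 + 5*h/2)
s(f, p) = -2 + f (s(f, p) = (1*4 + f) - 6 = (4 + f) - 6 = -2 + f)
s(26, y(-6, 9)) + 27126 = (-2 + 26) + 27126 = 24 + 27126 = 27150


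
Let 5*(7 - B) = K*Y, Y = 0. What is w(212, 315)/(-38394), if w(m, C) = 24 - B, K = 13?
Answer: -17/38394 ≈ -0.00044278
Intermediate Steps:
B = 7 (B = 7 - 13*0/5 = 7 - ⅕*0 = 7 + 0 = 7)
w(m, C) = 17 (w(m, C) = 24 - 1*7 = 24 - 7 = 17)
w(212, 315)/(-38394) = 17/(-38394) = 17*(-1/38394) = -17/38394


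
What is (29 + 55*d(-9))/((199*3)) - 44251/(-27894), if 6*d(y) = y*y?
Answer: 2663226/925151 ≈ 2.8787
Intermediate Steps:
d(y) = y²/6 (d(y) = (y*y)/6 = y²/6)
(29 + 55*d(-9))/((199*3)) - 44251/(-27894) = (29 + 55*((⅙)*(-9)²))/((199*3)) - 44251/(-27894) = (29 + 55*((⅙)*81))/597 - 44251*(-1/27894) = (29 + 55*(27/2))*(1/597) + 44251/27894 = (29 + 1485/2)*(1/597) + 44251/27894 = (1543/2)*(1/597) + 44251/27894 = 1543/1194 + 44251/27894 = 2663226/925151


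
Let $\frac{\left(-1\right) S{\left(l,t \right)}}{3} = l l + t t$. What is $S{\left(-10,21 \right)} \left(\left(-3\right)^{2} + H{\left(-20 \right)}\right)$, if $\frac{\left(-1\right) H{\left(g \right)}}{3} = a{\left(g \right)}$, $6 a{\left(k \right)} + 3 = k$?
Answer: $- \frac{66543}{2} \approx -33272.0$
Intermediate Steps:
$S{\left(l,t \right)} = - 3 l^{2} - 3 t^{2}$ ($S{\left(l,t \right)} = - 3 \left(l l + t t\right) = - 3 \left(l^{2} + t^{2}\right) = - 3 l^{2} - 3 t^{2}$)
$a{\left(k \right)} = - \frac{1}{2} + \frac{k}{6}$
$H{\left(g \right)} = \frac{3}{2} - \frac{g}{2}$ ($H{\left(g \right)} = - 3 \left(- \frac{1}{2} + \frac{g}{6}\right) = \frac{3}{2} - \frac{g}{2}$)
$S{\left(-10,21 \right)} \left(\left(-3\right)^{2} + H{\left(-20 \right)}\right) = \left(- 3 \left(-10\right)^{2} - 3 \cdot 21^{2}\right) \left(\left(-3\right)^{2} + \left(\frac{3}{2} - -10\right)\right) = \left(\left(-3\right) 100 - 1323\right) \left(9 + \left(\frac{3}{2} + 10\right)\right) = \left(-300 - 1323\right) \left(9 + \frac{23}{2}\right) = \left(-1623\right) \frac{41}{2} = - \frac{66543}{2}$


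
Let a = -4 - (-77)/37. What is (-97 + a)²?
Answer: 13395600/1369 ≈ 9785.0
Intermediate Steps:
a = -71/37 (a = -4 - (-77)/37 = -4 - 1*(-77/37) = -4 + 77/37 = -71/37 ≈ -1.9189)
(-97 + a)² = (-97 - 71/37)² = (-3660/37)² = 13395600/1369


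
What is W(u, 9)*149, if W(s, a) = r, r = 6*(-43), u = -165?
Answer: -38442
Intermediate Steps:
r = -258
W(s, a) = -258
W(u, 9)*149 = -258*149 = -38442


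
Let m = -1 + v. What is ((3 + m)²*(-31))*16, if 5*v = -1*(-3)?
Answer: -83824/25 ≈ -3353.0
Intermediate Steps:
v = ⅗ (v = (-1*(-3))/5 = (⅕)*3 = ⅗ ≈ 0.60000)
m = -⅖ (m = -1 + ⅗ = -⅖ ≈ -0.40000)
((3 + m)²*(-31))*16 = ((3 - ⅖)²*(-31))*16 = ((13/5)²*(-31))*16 = ((169/25)*(-31))*16 = -5239/25*16 = -83824/25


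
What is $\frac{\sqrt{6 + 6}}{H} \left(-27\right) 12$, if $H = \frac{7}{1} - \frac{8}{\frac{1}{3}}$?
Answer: $\frac{648 \sqrt{3}}{17} \approx 66.022$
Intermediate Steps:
$H = -17$ ($H = 7 \cdot 1 - 8 \frac{1}{\frac{1}{3}} = 7 - 24 = -17$)
$\frac{\sqrt{6 + 6}}{H} \left(-27\right) 12 = \frac{\sqrt{6 + 6}}{-17} \left(-27\right) 12 = \sqrt{12} \left(- \frac{1}{17}\right) \left(-27\right) 12 = 2 \sqrt{3} \left(- \frac{1}{17}\right) \left(-27\right) 12 = - \frac{2 \sqrt{3}}{17} \left(-27\right) 12 = \frac{54 \sqrt{3}}{17} \cdot 12 = \frac{648 \sqrt{3}}{17}$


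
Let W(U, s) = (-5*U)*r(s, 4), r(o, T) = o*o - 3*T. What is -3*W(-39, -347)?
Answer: -70432245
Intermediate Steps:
r(o, T) = o**2 - 3*T
W(U, s) = -5*U*(-12 + s**2) (W(U, s) = (-5*U)*(s**2 - 3*4) = (-5*U)*(s**2 - 12) = (-5*U)*(-12 + s**2) = -5*U*(-12 + s**2))
-3*W(-39, -347) = -15*(-39)*(12 - 1*(-347)**2) = -15*(-39)*(12 - 1*120409) = -15*(-39)*(12 - 120409) = -15*(-39)*(-120397) = -3*23477415 = -70432245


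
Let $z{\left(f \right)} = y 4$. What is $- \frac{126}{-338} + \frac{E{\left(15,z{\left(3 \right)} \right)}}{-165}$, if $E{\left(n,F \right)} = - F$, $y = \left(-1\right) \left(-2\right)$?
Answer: $\frac{11747}{27885} \approx 0.42127$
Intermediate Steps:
$y = 2$
$z{\left(f \right)} = 8$ ($z{\left(f \right)} = 2 \cdot 4 = 8$)
$- \frac{126}{-338} + \frac{E{\left(15,z{\left(3 \right)} \right)}}{-165} = - \frac{126}{-338} + \frac{\left(-1\right) 8}{-165} = \left(-126\right) \left(- \frac{1}{338}\right) - - \frac{8}{165} = \frac{63}{169} + \frac{8}{165} = \frac{11747}{27885}$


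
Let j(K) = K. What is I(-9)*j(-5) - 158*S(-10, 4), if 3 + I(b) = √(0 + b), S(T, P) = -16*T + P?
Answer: -25897 - 15*I ≈ -25897.0 - 15.0*I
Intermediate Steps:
S(T, P) = P - 16*T
I(b) = -3 + √b (I(b) = -3 + √(0 + b) = -3 + √b)
I(-9)*j(-5) - 158*S(-10, 4) = (-3 + √(-9))*(-5) - 158*(4 - 16*(-10)) = (-3 + 3*I)*(-5) - 158*(4 + 160) = (15 - 15*I) - 158*164 = (15 - 15*I) - 25912 = -25897 - 15*I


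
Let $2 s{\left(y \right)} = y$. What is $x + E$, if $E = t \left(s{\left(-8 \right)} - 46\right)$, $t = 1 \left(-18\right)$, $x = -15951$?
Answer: $-15051$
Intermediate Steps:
$s{\left(y \right)} = \frac{y}{2}$
$t = -18$
$E = 900$ ($E = - 18 \left(\frac{1}{2} \left(-8\right) - 46\right) = - 18 \left(-4 - 46\right) = \left(-18\right) \left(-50\right) = 900$)
$x + E = -15951 + 900 = -15051$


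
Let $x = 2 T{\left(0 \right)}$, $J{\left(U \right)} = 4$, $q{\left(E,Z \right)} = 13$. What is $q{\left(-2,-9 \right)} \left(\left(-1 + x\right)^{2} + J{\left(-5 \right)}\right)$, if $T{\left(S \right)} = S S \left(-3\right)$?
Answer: $65$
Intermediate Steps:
$T{\left(S \right)} = - 3 S^{2}$ ($T{\left(S \right)} = S^{2} \left(-3\right) = - 3 S^{2}$)
$x = 0$ ($x = 2 \left(- 3 \cdot 0^{2}\right) = 2 \left(\left(-3\right) 0\right) = 2 \cdot 0 = 0$)
$q{\left(-2,-9 \right)} \left(\left(-1 + x\right)^{2} + J{\left(-5 \right)}\right) = 13 \left(\left(-1 + 0\right)^{2} + 4\right) = 13 \left(\left(-1\right)^{2} + 4\right) = 13 \left(1 + 4\right) = 13 \cdot 5 = 65$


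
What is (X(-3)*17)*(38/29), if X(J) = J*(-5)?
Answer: 9690/29 ≈ 334.14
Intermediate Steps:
X(J) = -5*J
(X(-3)*17)*(38/29) = (-5*(-3)*17)*(38/29) = (15*17)*(38*(1/29)) = 255*(38/29) = 9690/29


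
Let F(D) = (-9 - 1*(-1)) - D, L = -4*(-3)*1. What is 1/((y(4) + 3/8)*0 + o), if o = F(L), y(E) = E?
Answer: -1/20 ≈ -0.050000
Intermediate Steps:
L = 12 (L = 12*1 = 12)
F(D) = -8 - D (F(D) = (-9 + 1) - D = -8 - D)
o = -20 (o = -8 - 1*12 = -8 - 12 = -20)
1/((y(4) + 3/8)*0 + o) = 1/((4 + 3/8)*0 - 20) = 1/((35/8)*0 - 20) = 1/(0 - 20) = 1/(-20) = -1/20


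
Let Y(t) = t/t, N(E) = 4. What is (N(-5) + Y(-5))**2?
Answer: 25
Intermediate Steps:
Y(t) = 1
(N(-5) + Y(-5))**2 = (4 + 1)**2 = 5**2 = 25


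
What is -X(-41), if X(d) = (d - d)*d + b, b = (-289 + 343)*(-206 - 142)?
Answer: 18792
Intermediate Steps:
b = -18792 (b = 54*(-348) = -18792)
X(d) = -18792 (X(d) = (d - d)*d - 18792 = 0*d - 18792 = 0 - 18792 = -18792)
-X(-41) = -1*(-18792) = 18792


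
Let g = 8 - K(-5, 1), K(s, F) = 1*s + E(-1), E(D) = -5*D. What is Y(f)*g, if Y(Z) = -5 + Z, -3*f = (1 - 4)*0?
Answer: -40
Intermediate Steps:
f = 0 (f = -(1 - 4)*0/3 = -(-1)*0 = -⅓*0 = 0)
K(s, F) = 5 + s (K(s, F) = 1*s - 5*(-1) = s + 5 = 5 + s)
g = 8 (g = 8 - (5 - 5) = 8 - 1*0 = 8 + 0 = 8)
Y(f)*g = (-5 + 0)*8 = -5*8 = -40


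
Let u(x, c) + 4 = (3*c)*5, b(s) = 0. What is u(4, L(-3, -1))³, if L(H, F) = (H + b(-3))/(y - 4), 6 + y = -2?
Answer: -1/64 ≈ -0.015625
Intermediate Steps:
y = -8 (y = -6 - 2 = -8)
L(H, F) = -H/12 (L(H, F) = (H + 0)/(-8 - 4) = H/(-12) = H*(-1/12) = -H/12)
u(x, c) = -4 + 15*c (u(x, c) = -4 + (3*c)*5 = -4 + 15*c)
u(4, L(-3, -1))³ = (-4 + 15*(-1/12*(-3)))³ = (-4 + 15*(¼))³ = (-4 + 15/4)³ = (-¼)³ = -1/64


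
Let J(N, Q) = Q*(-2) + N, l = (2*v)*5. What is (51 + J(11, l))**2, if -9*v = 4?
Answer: 407044/81 ≈ 5025.2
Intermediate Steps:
v = -4/9 (v = -1/9*4 = -4/9 ≈ -0.44444)
l = -40/9 (l = (2*(-4/9))*5 = -8/9*5 = -40/9 ≈ -4.4444)
J(N, Q) = N - 2*Q (J(N, Q) = -2*Q + N = N - 2*Q)
(51 + J(11, l))**2 = (51 + (11 - 2*(-40/9)))**2 = (51 + (11 + 80/9))**2 = (51 + 179/9)**2 = (638/9)**2 = 407044/81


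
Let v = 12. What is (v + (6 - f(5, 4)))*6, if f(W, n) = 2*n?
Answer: 60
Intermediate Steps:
(v + (6 - f(5, 4)))*6 = (12 + (6 - 2*4))*6 = (12 + (6 - 1*8))*6 = (12 + (6 - 8))*6 = (12 - 2)*6 = 10*6 = 60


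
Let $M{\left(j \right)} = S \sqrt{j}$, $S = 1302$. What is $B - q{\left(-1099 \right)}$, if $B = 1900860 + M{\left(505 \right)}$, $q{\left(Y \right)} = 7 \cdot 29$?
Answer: $1900657 + 1302 \sqrt{505} \approx 1.9299 \cdot 10^{6}$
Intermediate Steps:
$q{\left(Y \right)} = 203$
$M{\left(j \right)} = 1302 \sqrt{j}$
$B = 1900860 + 1302 \sqrt{505} \approx 1.9301 \cdot 10^{6}$
$B - q{\left(-1099 \right)} = \left(1900860 + 1302 \sqrt{505}\right) - 203 = 1900657 + 1302 \sqrt{505}$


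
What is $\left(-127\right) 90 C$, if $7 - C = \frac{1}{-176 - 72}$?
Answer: $- \frac{9926955}{124} \approx -80056.0$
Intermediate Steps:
$C = \frac{1737}{248}$ ($C = 7 - \frac{1}{-176 - 72} = 7 - \frac{1}{-248} = 7 - - \frac{1}{248} = 7 + \frac{1}{248} = \frac{1737}{248} \approx 7.004$)
$\left(-127\right) 90 C = \left(-127\right) 90 \cdot \frac{1737}{248} = \left(-11430\right) \frac{1737}{248} = - \frac{9926955}{124}$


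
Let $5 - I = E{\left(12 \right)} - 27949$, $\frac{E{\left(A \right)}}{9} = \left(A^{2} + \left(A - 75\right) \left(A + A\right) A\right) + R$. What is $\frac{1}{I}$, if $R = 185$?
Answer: $\frac{1}{188289} \approx 5.311 \cdot 10^{-6}$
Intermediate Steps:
$E{\left(A \right)} = 1665 + 9 A^{2} + 18 A^{2} \left(-75 + A\right)$ ($E{\left(A \right)} = 9 \left(\left(A^{2} + \left(A - 75\right) \left(A + A\right) A\right) + 185\right) = 9 \left(\left(A^{2} + \left(-75 + A\right) 2 A A\right) + 185\right) = 9 \left(\left(A^{2} + 2 A \left(-75 + A\right) A\right) + 185\right) = 9 \left(\left(A^{2} + 2 A^{2} \left(-75 + A\right)\right) + 185\right) = 9 \left(185 + A^{2} + 2 A^{2} \left(-75 + A\right)\right) = 1665 + 9 A^{2} + 18 A^{2} \left(-75 + A\right)$)
$I = 188289$ ($I = 5 - \left(\left(1665 - 1341 \cdot 12^{2} + 18 \cdot 12^{3}\right) - 27949\right) = 5 - \left(\left(1665 - 193104 + 18 \cdot 1728\right) - 27949\right) = 5 - \left(\left(1665 - 193104 + 31104\right) - 27949\right) = 5 - \left(-160335 - 27949\right) = 5 - -188284 = 5 + 188284 = 188289$)
$\frac{1}{I} = \frac{1}{188289}$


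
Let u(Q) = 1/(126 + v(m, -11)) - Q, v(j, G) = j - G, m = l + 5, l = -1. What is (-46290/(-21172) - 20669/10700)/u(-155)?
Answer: 2033887353/1237816745600 ≈ 0.0016431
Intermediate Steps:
m = 4 (m = -1 + 5 = 4)
u(Q) = 1/141 - Q (u(Q) = 1/(126 + (4 - 1*(-11))) - Q = 1/(126 + (4 + 11)) - Q = 1/(126 + 15) - Q = 1/141 - Q)
(-46290/(-21172) - 20669/10700)/u(-155) = (-46290/(-21172) - 20669/10700)/(1/141 - 1*(-155)) = (-46290*(-1/21172) - 20669*1/10700)/(1/141 + 155) = (23145/10586 - 20669/10700)/(21856/141) = (14424733/56635100)*(141/21856) = 2033887353/1237816745600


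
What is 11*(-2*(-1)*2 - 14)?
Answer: -110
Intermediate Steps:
11*(-2*(-1)*2 - 14) = 11*(2*2 - 14) = 11*(4 - 14) = 11*(-10) = -110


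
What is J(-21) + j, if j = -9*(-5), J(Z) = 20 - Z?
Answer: 86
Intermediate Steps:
j = 45
J(-21) + j = (20 - 1*(-21)) + 45 = (20 + 21) + 45 = 41 + 45 = 86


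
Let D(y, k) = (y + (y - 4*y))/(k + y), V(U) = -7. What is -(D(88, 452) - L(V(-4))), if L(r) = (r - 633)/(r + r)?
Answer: 43508/945 ≈ 46.040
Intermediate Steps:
L(r) = (-633 + r)/(2*r) (L(r) = (-633 + r)/((2*r)) = (-633 + r)*(1/(2*r)) = (-633 + r)/(2*r))
D(y, k) = -2*y/(k + y) (D(y, k) = (y - 3*y)/(k + y) = (-2*y)/(k + y) = -2*y/(k + y))
-(D(88, 452) - L(V(-4))) = -(-2*88/(452 + 88) - (-633 - 7)/(2*(-7))) = -(-2*88/540 - (-1)*(-640)/(2*7)) = -(-2*88*1/540 - 1*320/7) = -(-44/135 - 320/7) = -1*(-43508/945) = 43508/945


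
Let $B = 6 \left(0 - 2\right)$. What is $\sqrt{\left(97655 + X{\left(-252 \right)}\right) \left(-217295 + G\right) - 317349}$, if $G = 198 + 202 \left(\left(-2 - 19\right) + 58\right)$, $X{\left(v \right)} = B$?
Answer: $i \sqrt{20468535938} \approx 1.4307 \cdot 10^{5} i$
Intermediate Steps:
$B = -12$ ($B = 6 \left(-2\right) = -12$)
$X{\left(v \right)} = -12$
$G = 7672$ ($G = 198 + 202 \left(-21 + 58\right) = 198 + 202 \cdot 37 = 198 + 7474 = 7672$)
$\sqrt{\left(97655 + X{\left(-252 \right)}\right) \left(-217295 + G\right) - 317349} = \sqrt{\left(97655 - 12\right) \left(-217295 + 7672\right) - 317349} = \sqrt{97643 \left(-209623\right) - 317349} = \sqrt{-20468218589 - 317349} = \sqrt{-20468535938} = i \sqrt{20468535938}$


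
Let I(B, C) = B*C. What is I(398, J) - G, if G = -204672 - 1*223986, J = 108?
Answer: 471642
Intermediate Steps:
G = -428658 (G = -204672 - 223986 = -428658)
I(398, J) - G = 398*108 - 1*(-428658) = 42984 + 428658 = 471642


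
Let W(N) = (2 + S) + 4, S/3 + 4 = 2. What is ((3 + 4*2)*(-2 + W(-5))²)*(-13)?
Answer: -572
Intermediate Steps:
S = -6 (S = -12 + 3*2 = -12 + 6 = -6)
W(N) = 0 (W(N) = (2 - 6) + 4 = -4 + 4 = 0)
((3 + 4*2)*(-2 + W(-5))²)*(-13) = ((3 + 4*2)*(-2 + 0)²)*(-13) = ((3 + 8)*(-2)²)*(-13) = (11*4)*(-13) = 44*(-13) = -572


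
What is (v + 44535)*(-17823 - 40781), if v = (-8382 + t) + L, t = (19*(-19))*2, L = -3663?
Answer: -1861731872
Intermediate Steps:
t = -722 (t = -361*2 = -722)
v = -12767 (v = (-8382 - 722) - 3663 = -9104 - 3663 = -12767)
(v + 44535)*(-17823 - 40781) = (-12767 + 44535)*(-17823 - 40781) = 31768*(-58604) = -1861731872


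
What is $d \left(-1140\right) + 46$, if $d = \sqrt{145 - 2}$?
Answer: $46 - 1140 \sqrt{143} \approx -13586.0$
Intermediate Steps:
$d = \sqrt{143} \approx 11.958$
$d \left(-1140\right) + 46 = \sqrt{143} \left(-1140\right) + 46 = - 1140 \sqrt{143} + 46 = 46 - 1140 \sqrt{143}$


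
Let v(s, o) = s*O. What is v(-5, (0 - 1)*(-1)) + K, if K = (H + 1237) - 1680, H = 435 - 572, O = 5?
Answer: -605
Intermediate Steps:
H = -137
K = -580 (K = (-137 + 1237) - 1680 = 1100 - 1680 = -580)
v(s, o) = 5*s (v(s, o) = s*5 = 5*s)
v(-5, (0 - 1)*(-1)) + K = 5*(-5) - 580 = -25 - 580 = -605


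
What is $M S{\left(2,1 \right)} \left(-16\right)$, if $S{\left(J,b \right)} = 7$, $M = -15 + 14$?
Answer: $112$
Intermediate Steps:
$M = -1$
$M S{\left(2,1 \right)} \left(-16\right) = \left(-1\right) 7 \left(-16\right) = \left(-7\right) \left(-16\right) = 112$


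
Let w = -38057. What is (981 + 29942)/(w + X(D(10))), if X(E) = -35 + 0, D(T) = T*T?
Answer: -289/356 ≈ -0.81180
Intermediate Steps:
D(T) = T**2
X(E) = -35
(981 + 29942)/(w + X(D(10))) = (981 + 29942)/(-38057 - 35) = 30923/(-38092) = 30923*(-1/38092) = -289/356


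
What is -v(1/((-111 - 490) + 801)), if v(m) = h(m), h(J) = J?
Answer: -1/200 ≈ -0.0050000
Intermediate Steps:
v(m) = m
-v(1/((-111 - 490) + 801)) = -1/((-111 - 490) + 801) = -1/(-601 + 801) = -1/200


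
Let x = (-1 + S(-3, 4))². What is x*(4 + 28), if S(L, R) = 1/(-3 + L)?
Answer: 392/9 ≈ 43.556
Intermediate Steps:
x = 49/36 (x = (-1 + 1/(-3 - 3))² = (-1 + 1/(-6))² = (-1 - ⅙)² = (-7/6)² = 49/36 ≈ 1.3611)
x*(4 + 28) = 49*(4 + 28)/36 = (49/36)*32 = 392/9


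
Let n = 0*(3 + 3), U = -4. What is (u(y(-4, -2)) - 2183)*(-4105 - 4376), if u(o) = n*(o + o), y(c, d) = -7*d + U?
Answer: 18514023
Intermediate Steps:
y(c, d) = -4 - 7*d (y(c, d) = -7*d - 4 = -4 - 7*d)
n = 0 (n = 0*6 = 0)
u(o) = 0 (u(o) = 0*(o + o) = 0*(2*o) = 0)
(u(y(-4, -2)) - 2183)*(-4105 - 4376) = (0 - 2183)*(-4105 - 4376) = -2183*(-8481) = 18514023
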